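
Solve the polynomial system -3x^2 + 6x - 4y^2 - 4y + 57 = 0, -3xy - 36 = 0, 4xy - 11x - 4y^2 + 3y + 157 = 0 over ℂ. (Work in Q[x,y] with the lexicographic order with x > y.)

Compute a lex Gröbner basis by Buchberger's algorithm.
f_1 = -3x^2 + 6x - 4y^2 - 4y + 57, LT = x^2.
f_2 = -3xy - 36, LT = xy.
f_3 = 4xy - 11x - 4y^2 + 3y + 157, LT = xy.

S(f_1,f_2): lcm = x^2y. S = -2xy - 12x + 4/3y^3 + 4/3y^2 - 19y.
  leading term xy: subtract (2/3)·f_2 from -2xy - 12x + 4/3y^3 + 4/3y^2 - 19y → -12x + 4/3y^3 + 4/3y^2 - 19y + 24
  leading term x: no divisor's leading term divides it; move -12x to the remainder.
  leading term y^3: no divisor's leading term divides it; move 4/3y^3 to the remainder.
  leading term y^2: no divisor's leading term divides it; move 4/3y^2 to the remainder.
  leading term y: no divisor's leading term divides it; move -19y to the remainder.
  leading term 1: no divisor's leading term divides it; move 24 to the remainder.
  remainder -12x + 4/3y^3 + 4/3y^2 - 19y + 24 ≠ 0; add h_4 = -12x + 4/3y^3 + 4/3y^2 - 19y + 24 to the basis.

S(f_1,f_3): lcm = x^2y. S = 11/4x^2 + xy^2 - 11/4xy - 157/4x + 4/3y^3 + 4/3y^2 - 19y.
  leading term x^2: subtract (-11/12)·f_1 from 11/4x^2 + xy^2 - 11/4xy - 157/4x + 4/3y^3 + 4/3y^2 - 19y → xy^2 - 11/4xy - 135/4x + 4/3y^3 - 7/3y^2 - 68/3y + 209/4
  leading term xy^2: subtract (-1/3y)·f_2 from xy^2 - 11/4xy - 135/4x + 4/3y^3 - 7/3y^2 - 68/3y + 209/4 → -11/4xy - 135/4x + 4/3y^3 - 7/3y^2 - 104/3y + 209/4
  leading term xy: subtract (11/12)·f_2 from -11/4xy - 135/4x + 4/3y^3 - 7/3y^2 - 104/3y + 209/4 → -135/4x + 4/3y^3 - 7/3y^2 - 104/3y + 341/4
  leading term x: subtract (45/16)·h_4 from -135/4x + 4/3y^3 - 7/3y^2 - 104/3y + 341/4 → -29/12y^3 - 73/12y^2 + 901/48y + 71/4
  leading term y^3: no divisor's leading term divides it; move -29/12y^3 to the remainder.
  leading term y^2: no divisor's leading term divides it; move -73/12y^2 to the remainder.
  leading term y: no divisor's leading term divides it; move 901/48y to the remainder.
  leading term 1: no divisor's leading term divides it; move 71/4 to the remainder.
  remainder -29/12y^3 - 73/12y^2 + 901/48y + 71/4 ≠ 0; add h_5 = -29/12y^3 - 73/12y^2 + 901/48y + 71/4 to the basis.

S(f_2,f_3): lcm = xy. S = 11/4x + y^2 - 3/4y - 109/4.
  leading term x: subtract (-11/48)·h_4 from 11/4x + y^2 - 3/4y - 109/4 → 11/36y^3 + 47/36y^2 - 245/48y - 87/4
  leading term y^3: subtract (-11/87)·h_5 from 11/36y^3 + 47/36y^2 - 245/48y - 87/4 → 140/261y^2 - 2851/1044y - 1697/87
  leading term y^2: no divisor's leading term divides it; move 140/261y^2 to the remainder.
  leading term y: no divisor's leading term divides it; move -2851/1044y to the remainder.
  leading term 1: no divisor's leading term divides it; move -1697/87 to the remainder.
  remainder 140/261y^2 - 2851/1044y - 1697/87 ≠ 0; add h_6 = 140/261y^2 - 2851/1044y - 1697/87 to the basis.

S(f_2,h_5): lcm = xy^3. S = -73/29xy^2 + 901/116xy + 213/29x + 12y^2.
  leading term xy^2: subtract (73/87y)·f_2 from -73/29xy^2 + 901/116xy + 213/29x + 12y^2 → 901/116xy + 213/29x + 12y^2 + 876/29y
  leading term xy: subtract (-901/348)·f_2 from 901/116xy + 213/29x + 12y^2 + 876/29y → 213/29x + 12y^2 + 876/29y - 2703/29
  leading term x: subtract (-71/116)·h_4 from 213/29x + 12y^2 + 876/29y - 2703/29 → 71/87y^3 + 1115/87y^2 + 2155/116y - 2277/29
  leading term y^3: subtract (-284/841)·h_5 from 71/87y^3 + 1115/87y^2 + 2155/116y - 2277/29 → 27152/2523y^2 + 62864/2523y - 60992/841
  leading term y^2: subtract (20364/1015)·h_6 from 27152/2523y^2 + 62864/2523y - 60992/841 → 80901/1015y + 323604/1015
  leading term y: no divisor's leading term divides it; move 80901/1015y to the remainder.
  leading term 1: no divisor's leading term divides it; move 323604/1015 to the remainder.
  remainder 80901/1015y + 323604/1015 ≠ 0; add h_7 = 80901/1015y + 323604/1015 to the basis.

The other S-polynomials (S(f_1,h_4), S(f_2,h_4), S(f_3,h_4), S(f_1,h_5), S(f_3,h_5), S(h_4,h_5), S(f_1,h_6), S(f_2,h_6), S(f_3,h_6), S(h_4,h_6), S(h_5,h_6), S(f_1,h_7), S(f_2,h_7), S(f_3,h_7), S(h_4,h_7), S(h_5,h_7), S(h_6,h_7)) all reduce to 0 modulo the current basis, so we have a Gröbner basis.
Inter-reduce: drop elements whose leading term is divisible by another's, tail-reduce, and make monic.
Reduced Gröbner basis: {x - 3, y + 4}.

Elimination: the polynomial y + 4 lies in the elimination ideal for y, so y ∈ {-4}. For each such y, the remaining basis elements (now univariate) give the rest of the solution.
  y = -4: the earlier basis element becomes x - 3 = 0, giving x = 3 — point (3, -4).
Check: every point annihilates each of the original generators.
A lex Gröbner basis triangularizes the system, enabling back-substitution.

{(3, -4)}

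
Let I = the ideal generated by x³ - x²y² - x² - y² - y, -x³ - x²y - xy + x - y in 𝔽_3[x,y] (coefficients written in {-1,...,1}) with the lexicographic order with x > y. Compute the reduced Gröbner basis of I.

G = {x³ + x² - xy + x + y⁴ - y³ + y, x²y - x² - xy + x - y⁴ + y³, xy² - xy + y⁴ - y², y⁵ + y³ - y² - y}

f_1 = x³ - x²y² - x² - y² - y, LT = x³.
f_2 = -x³ - x²y - xy + x - y, LT = x³.

S(f_1,f_2): lcm = x³. S = -x²y² - x²y - x² - xy + x - y² + y.
  leading term x²y²: no divisor's leading term divides it; move -x²y² to the remainder.
  leading term x²y: no divisor's leading term divides it; move -x²y to the remainder.
  leading term x²: no divisor's leading term divides it; move -x² to the remainder.
  leading term xy: no divisor's leading term divides it; move -xy to the remainder.
  leading term x: no divisor's leading term divides it; move x to the remainder.
  leading term y²: no divisor's leading term divides it; move -y² to the remainder.
  leading term y: no divisor's leading term divides it; move y to the remainder.
  remainder -x²y² - x²y - x² - xy + x - y² + y ≠ 0; add g_3 = -x²y² - x²y - x² - xy + x - y² + y to the basis.

S(f_1,g_3): lcm = x³y². S = -x³y - x³ - x²y⁴ - x²y² - x²y + x² - xy² + xy - y⁴ - y³.
  leading term x³y: subtract (-y)·f_1 from -x³y - x³ - x²y⁴ - x²y² - x²y + x² - xy² + xy - y⁴ - y³ → -x³ - x²y⁴ - x²y³ - x²y² + x²y + x² - xy² + xy - y⁴ + y³ - y²
  leading term x³: subtract (-1)·f_1 from -x³ - x²y⁴ - x²y³ - x²y² + x²y + x² - xy² + xy - y⁴ + y³ - y² → -x²y⁴ - x²y³ + x²y² + x²y - xy² + xy - y⁴ + y³ + y² - y
  leading term x²y⁴: subtract (y²)·g_3 from -x²y⁴ - x²y³ + x²y² + x²y - xy² + xy - y⁴ + y³ + y² - y → -x²y² + x²y + xy³ + xy² + xy + y² - y
  leading term x²y²: subtract (1)·g_3 from -x²y² + x²y + xy³ + xy² + xy + y² - y → -x²y + x² + xy³ + xy² - xy - x - y² + y
  leading term x²y: no divisor's leading term divides it; move -x²y to the remainder.
  leading term x²: no divisor's leading term divides it; move x² to the remainder.
  leading term xy³: no divisor's leading term divides it; move xy³ to the remainder.
  leading term xy²: no divisor's leading term divides it; move xy² to the remainder.
  leading term xy: no divisor's leading term divides it; move -xy to the remainder.
  leading term x: no divisor's leading term divides it; move -x to the remainder.
  leading term y²: no divisor's leading term divides it; move -y² to the remainder.
  leading term y: no divisor's leading term divides it; move y to the remainder.
  remainder -x²y + x² + xy³ + xy² - xy - x - y² + y ≠ 0; add g_4 = -x²y + x² + xy³ + xy² - xy - x - y² + y to the basis.

S(f_1,g_4): lcm = x³y. S = x³ + x²y² + x²y - x² - xy² + xy - y³ - y².
  leading term x³: subtract (1)·f_1 from x³ + x²y² + x²y - x² - xy² + xy - y³ - y² → -x²y² + x²y - xy² + xy - y³ + y
  leading term x²y²: subtract (1)·g_3 from -x²y² + x²y - xy² + xy - y³ + y → -x²y + x² - xy² - xy - x - y³ + y²
  leading term x²y: subtract (1)·g_4 from -x²y + x² - xy² - xy - x - y³ + y² → -xy³ + xy² - y³ - y² - y
  leading term xy³: no divisor's leading term divides it; move -xy³ to the remainder.
  leading term xy²: no divisor's leading term divides it; move xy² to the remainder.
  leading term y³: no divisor's leading term divides it; move -y³ to the remainder.
  leading term y²: no divisor's leading term divides it; move -y² to the remainder.
  leading term y: no divisor's leading term divides it; move -y to the remainder.
  remainder -xy³ + xy² - y³ - y² - y ≠ 0; add g_5 = -xy³ + xy² - y³ - y² - y to the basis.

S(g_3,g_4): lcm = x²y². S = -x²y + x² + xy⁴ + xy³ - xy² - x - y³ - y² - y.
  leading term x²y: subtract (1)·g_4 from -x²y + x² + xy⁴ + xy³ - xy² - x - y³ - y² - y → xy⁴ + xy² + xy - y³ + y
  leading term xy⁴: subtract (-y)·g_5 from xy⁴ + xy² + xy - y³ + y → xy³ + xy² + xy - y⁴ + y³ - y² + y
  leading term xy³: subtract (-1)·g_5 from xy³ + xy² + xy - y⁴ + y³ - y² + y → -xy² + xy - y⁴ + y²
  leading term xy²: no divisor's leading term divides it; move -xy² to the remainder.
  leading term xy: no divisor's leading term divides it; move xy to the remainder.
  leading term y⁴: no divisor's leading term divides it; move -y⁴ to the remainder.
  leading term y²: no divisor's leading term divides it; move y² to the remainder.
  remainder -xy² + xy - y⁴ + y² ≠ 0; add g_6 = -xy² + xy - y⁴ + y² to the basis.

S(g_4,g_5): lcm = x²y³. S = -xy⁵ - xy⁴ - xy + y⁴ - y³.
  leading term xy⁵: subtract (y²)·g_5 from -xy⁵ - xy⁴ - xy + y⁴ - y³ → xy⁴ - xy + y⁵ - y⁴
  leading term xy⁴: subtract (-y)·g_5 from xy⁴ - xy + y⁵ - y⁴ → xy³ - xy + y⁵ + y⁴ - y³ - y²
  leading term xy³: subtract (-1)·g_5 from xy³ - xy + y⁵ + y⁴ - y³ - y² → xy² - xy + y⁵ + y⁴ + y³ + y² - y
  leading term xy²: subtract (-1)·g_6 from xy² - xy + y⁵ + y⁴ + y³ + y² - y → y⁵ + y³ - y² - y
  leading term y⁵: no divisor's leading term divides it; move y⁵ to the remainder.
  leading term y³: no divisor's leading term divides it; move y³ to the remainder.
  leading term y²: no divisor's leading term divides it; move -y² to the remainder.
  leading term y: no divisor's leading term divides it; move -y to the remainder.
  remainder y⁵ + y³ - y² - y ≠ 0; add g_7 = y⁵ + y³ - y² - y to the basis.

The other S-polynomials (S(f_2,g_3), S(f_2,g_4), S(f_1,g_5), S(f_2,g_5), S(g_3,g_5), S(f_1,g_6), S(f_2,g_6), S(g_3,g_6), S(g_4,g_6), S(g_5,g_6), S(f_1,g_7), S(f_2,g_7), S(g_3,g_7), S(g_4,g_7), S(g_5,g_7), S(g_6,g_7)) all reduce to 0 modulo the current basis, so we have a Gröbner basis.
Inter-reduce: drop elements whose leading term is divisible by another's, tail-reduce, and make monic.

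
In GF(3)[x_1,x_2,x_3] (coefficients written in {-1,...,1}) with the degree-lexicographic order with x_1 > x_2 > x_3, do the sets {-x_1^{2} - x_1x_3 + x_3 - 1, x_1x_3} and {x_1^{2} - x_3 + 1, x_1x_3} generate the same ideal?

Two ideals are equal iff their reduced Gröbner bases coincide (the reduced basis is unique for a fixed ordering).
Buchberger on the first generating set:
f_1 = -x_1^{2} - x_1x_3 + x_3 - 1, LT = x_1^{2}.
f_2 = x_1x_3, LT = x_1x_3.

S(f_1,f_2): lcm = x_1^{2}x_3. S = x_1x_3^{2} - x_3^{2} + x_3.
  leading term x_1x_3^{2}: subtract (x_3)·f_2 from x_1x_3^{2} - x_3^{2} + x_3 → -x_3^{2} + x_3
  leading term x_3^{2}: no divisor's leading term divides it; move -x_3^{2} to the remainder.
  leading term x_3: no divisor's leading term divides it; move x_3 to the remainder.
  remainder -x_3^{2} + x_3 ≠ 0; add g_3 = -x_3^{2} + x_3 to the basis.

The other S-polynomials (S(f_1,g_3), S(f_2,g_3)) all reduce to 0 modulo the current basis, so we have a Gröbner basis.
Inter-reduce: drop elements whose leading term is divisible by another's, tail-reduce, and make monic.
Reduced Gröbner basis: {x_1^{2} - x_3 + 1, x_1x_3, x_3^{2} - x_3}.

Buchberger on the second generating set:
h_1 = x_1^{2} - x_3 + 1, LT = x_1^{2}.
h_2 = x_1x_3, LT = x_1x_3.

S(h_1,h_2): lcm = x_1^{2}x_3. S = -x_3^{2} + x_3.
  leading term x_3^{2}: no divisor's leading term divides it; move -x_3^{2} to the remainder.
  leading term x_3: no divisor's leading term divides it; move x_3 to the remainder.
  remainder -x_3^{2} + x_3 ≠ 0; add k_3 = -x_3^{2} + x_3 to the basis.

The other S-polynomials (S(h_1,k_3), S(h_2,k_3)) all reduce to 0 modulo the current basis, so we have a Gröbner basis.
Inter-reduce: drop elements whose leading term is divisible by another's, tail-reduce, and make monic.
Reduced Gröbner basis: {x_1^{2} - x_3 + 1, x_1x_3, x_3^{2} - x_3}.

The two bases agree; hence the ideals are identical.

Yes, the ideals are equal.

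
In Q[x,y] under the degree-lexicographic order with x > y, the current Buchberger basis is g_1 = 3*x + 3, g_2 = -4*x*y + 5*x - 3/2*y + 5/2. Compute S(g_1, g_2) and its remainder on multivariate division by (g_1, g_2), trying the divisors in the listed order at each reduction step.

S(g_1, g_2) = 5/4*x + 5/8*y + 5/8; remainder on division = 5/8*y - 5/8.

lcm(LM(g_1), LM(g_2)) = x*y.
S = (lcm/LT(g_1))·g_1 − (lcm/LT(g_2))·g_2 = 5/4*x + 5/8*y + 5/8.
Reduce S modulo (g_1, g_2) in that order:
  leading term x: subtract (5/12)·g_1 from 5/4*x + 5/8*y + 5/8 → 5/8*y - 5/8
  leading term y: no divisor's leading term divides it; move 5/8*y to the remainder.
  leading term 1: no divisor's leading term divides it; move -5/8 to the remainder.
The remainder 5/8*y - 5/8 is nonzero, so it would be added as the next basis element.
This is the inner loop of Buchberger's algorithm — each nonzero remainder becomes a new basis element.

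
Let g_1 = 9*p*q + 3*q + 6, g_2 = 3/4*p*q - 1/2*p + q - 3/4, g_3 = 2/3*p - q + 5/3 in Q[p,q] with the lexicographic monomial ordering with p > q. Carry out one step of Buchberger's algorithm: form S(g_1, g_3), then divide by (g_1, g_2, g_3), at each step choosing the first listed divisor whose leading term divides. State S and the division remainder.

S(g_1, g_3) = 3/2*q**2 - 13/6*q + 2/3; remainder on division = 3/2*q**2 - 13/6*q + 2/3.

lcm(LM(g_1), LM(g_3)) = p*q.
S = (lcm/LT(g_1))·g_1 − (lcm/LT(g_3))·g_3 = 3/2*q**2 - 13/6*q + 2/3.
Reduce S modulo (g_1, g_2, g_3) in that order:
  leading term q**2: no divisor's leading term divides it; move 3/2*q**2 to the remainder.
  leading term q: no divisor's leading term divides it; move -13/6*q to the remainder.
  leading term 1: no divisor's leading term divides it; move 2/3 to the remainder.
The remainder 3/2*q**2 - 13/6*q + 2/3 is nonzero, so it would be added as the next basis element.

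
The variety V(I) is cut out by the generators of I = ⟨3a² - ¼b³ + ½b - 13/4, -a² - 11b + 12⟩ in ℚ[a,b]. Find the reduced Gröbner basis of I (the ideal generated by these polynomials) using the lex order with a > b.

G = {a² + 11b - 12, b³ + 130b - 131}

f_1 = 3a² - ¼b³ + ½b - 13/4, LT = a².
f_2 = -a² - 11b + 12, LT = a².

S(f_1,f_2): lcm = a². S = -1/12b³ - 65/6b + 131/12.
  reduce S modulo (f_1, f_2):
  remainder -1/12b³ - 65/6b + 131/12 ≠ 0; add g_3 = -1/12b³ - 65/6b + 131/12 to the basis.

The other S-polynomials (S(f_1,g_3), S(f_2,g_3)) all reduce to 0 modulo the current basis, so we have a Gröbner basis.
Inter-reduce: drop elements whose leading term is divisible by another's, tail-reduce, and make monic.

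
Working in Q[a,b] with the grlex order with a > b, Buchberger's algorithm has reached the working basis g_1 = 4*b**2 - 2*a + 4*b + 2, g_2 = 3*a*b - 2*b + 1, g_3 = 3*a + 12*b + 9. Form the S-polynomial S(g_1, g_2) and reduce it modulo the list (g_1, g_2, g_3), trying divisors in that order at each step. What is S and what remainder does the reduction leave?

lcm(LM(g_1), LM(g_2)) = a*b**2.
S = (lcm/LT(g_1))·g_1 − (lcm/LT(g_2))·g_2 = -1/2*a**2 + a*b + 2/3*b**2 + 1/2*a - 1/3*b.
Reduce S modulo (g_1, g_2, g_3) in that order:
  leading term a**2: subtract (-1/6*a)·g_3 from -1/2*a**2 + a*b + 2/3*b**2 + 1/2*a - 1/3*b → 3*a*b + 2/3*b**2 + 2*a - 1/3*b
  leading term a*b: subtract (1)·g_2 from 3*a*b + 2/3*b**2 + 2*a - 1/3*b → 2/3*b**2 + 2*a + 5/3*b - 1
  leading term b**2: subtract (1/6)·g_1 from 2/3*b**2 + 2*a + 5/3*b - 1 → 7/3*a + b - 4/3
  leading term a: subtract (7/9)·g_3 from 7/3*a + b - 4/3 → -25/3*b - 25/3
  leading term b: no divisor's leading term divides it; move -25/3*b to the remainder.
  leading term 1: no divisor's leading term divides it; move -25/3 to the remainder.
The remainder -25/3*b - 25/3 is nonzero, so it would be added as the next basis element.

S(g_1, g_2) = -1/2*a**2 + a*b + 2/3*b**2 + 1/2*a - 1/3*b; remainder on division = -25/3*b - 25/3.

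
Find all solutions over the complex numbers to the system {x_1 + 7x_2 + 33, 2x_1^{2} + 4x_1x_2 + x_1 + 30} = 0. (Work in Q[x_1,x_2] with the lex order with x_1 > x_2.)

{(21/2, -87/14), (2, -5)}

Compute a lex Gröbner basis by Buchberger's algorithm.
f_1 = x_1 + 7x_2 + 33, LT = x_1.
f_2 = 2x_1^{2} + 4x_1x_2 + x_1 + 30, LT = x_1^{2}.

S(f_1,f_2): lcm = x_1^{2}. S = 5x_1x_2 + \tfrac{65}{2}x_1 - 15.
  leading term x_1x_2: subtract (5x_2)·f_1 from 5x_1x_2 + \tfrac{65}{2}x_1 - 15 → \tfrac{65}{2}x_1 - 35x_2^{2} - 165x_2 - 15
  leading term x_1: subtract (\tfrac{65}{2})·f_1 from \tfrac{65}{2}x_1 - 35x_2^{2} - 165x_2 - 15 → -35x_2^{2} - \tfrac{785}{2}x_2 - \tfrac{2175}{2}
  leading term x_2^{2}: no divisor's leading term divides it; move -35x_2^{2} to the remainder.
  leading term x_2: no divisor's leading term divides it; move -\tfrac{785}{2}x_2 to the remainder.
  leading term 1: no divisor's leading term divides it; move -\tfrac{2175}{2} to the remainder.
  remainder -35x_2^{2} - \tfrac{785}{2}x_2 - \tfrac{2175}{2} ≠ 0; add h_3 = -35x_2^{2} - \tfrac{785}{2}x_2 - \tfrac{2175}{2} to the basis.

S(f_1,h_3): leading monomials are coprime, so the S-polynomial reduces to 0 (Buchberger's first criterion).
S(f_2,h_3): leading monomials are coprime, so the S-polynomial reduces to 0 (Buchberger's first criterion).
Every S-polynomial of the final basis reduces to 0, so we have a Gröbner basis.
Inter-reduce: drop elements whose leading term is divisible by another's, tail-reduce, and make monic.
Reduced Gröbner basis: {x_1 + 7x_2 + 33, x_2^{2} + \tfrac{157}{14}x_2 + \tfrac{435}{14}}.

The lex basis is triangular: the last element involves only x_2. Solving x_2^{2} + \tfrac{157}{14}x_2 + \tfrac{435}{14} = 0 gives x_2 ∈ {-87/14, -5}; substituting each value into the earlier elements determines the remaining variables.
  x_2 = -87/14: the earlier basis element becomes x_1 - \tfrac{21}{2} = 0, giving x_1 = 21/2 — point (21/2, -87/14).
  x_2 = -5: the earlier basis element becomes x_1 - 2 = 0, giving x_1 = 2 — point (2, -5).
Check: every point annihilates each of the original generators.
Zero-dimensionality of the ideal guarantees finitely many solutions over ℂ.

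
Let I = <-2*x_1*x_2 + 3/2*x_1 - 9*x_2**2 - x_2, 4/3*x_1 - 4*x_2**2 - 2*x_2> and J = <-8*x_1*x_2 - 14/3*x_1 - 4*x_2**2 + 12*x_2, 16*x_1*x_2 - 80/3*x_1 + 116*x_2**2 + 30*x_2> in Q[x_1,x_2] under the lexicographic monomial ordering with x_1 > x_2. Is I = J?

Equality of ideals is decidable: compute both reduced Gröbner bases (unique for the ordering) and check whether they agree.
Buchberger on the first generating set:
f_1 = -2*x_1*x_2 + 3/2*x_1 - 9*x_2**2 - x_2, LT = x_1*x_2.
f_2 = 4/3*x_1 - 4*x_2**2 - 2*x_2, LT = x_1.

S(f_1,f_2): lcm = x_1*x_2. S = -3/4*x_1 + 3*x_2**3 + 6*x_2**2 + 1/2*x_2.
  leading term x_1: subtract (-9/16)·f_2 from -3/4*x_1 + 3*x_2**3 + 6*x_2**2 + 1/2*x_2 → 3*x_2**3 + 15/4*x_2**2 - 5/8*x_2
  leading term x_2**3: no divisor's leading term divides it; move 3*x_2**3 to the remainder.
  leading term x_2**2: no divisor's leading term divides it; move 15/4*x_2**2 to the remainder.
  leading term x_2: no divisor's leading term divides it; move -5/8*x_2 to the remainder.
  remainder 3*x_2**3 + 15/4*x_2**2 - 5/8*x_2 ≠ 0; add g_3 = 3*x_2**3 + 15/4*x_2**2 - 5/8*x_2 to the basis.

The other S-polynomials (S(f_1,g_3), S(f_2,g_3)) all reduce to 0 modulo the current basis, so we have a Gröbner basis.
Inter-reduce: drop elements whose leading term is divisible by another's, tail-reduce, and make monic.
Reduced Gröbner basis: {x_1 - 3*x_2**2 - 3/2*x_2, x_2**3 + 5/4*x_2**2 - 5/24*x_2}.

Buchberger on the second generating set:
h_1 = -8*x_1*x_2 - 14/3*x_1 - 4*x_2**2 + 12*x_2, LT = x_1*x_2.
h_2 = 16*x_1*x_2 - 80/3*x_1 + 116*x_2**2 + 30*x_2, LT = x_1*x_2.

S(h_1,h_2): lcm = x_1*x_2. S = 9/4*x_1 - 27/4*x_2**2 - 27/8*x_2.
  leading term x_1: no divisor's leading term divides it; move 9/4*x_1 to the remainder.
  leading term x_2**2: no divisor's leading term divides it; move -27/4*x_2**2 to the remainder.
  leading term x_2: no divisor's leading term divides it; move -27/8*x_2 to the remainder.
  remainder 9/4*x_1 - 27/4*x_2**2 - 27/8*x_2 ≠ 0; add k_3 = 9/4*x_1 - 27/4*x_2**2 - 27/8*x_2 to the basis.

S(h_1,k_3): lcm = x_1*x_2. S = 7/12*x_1 + 3*x_2**3 + 2*x_2**2 - 3/2*x_2.
  leading term x_1: subtract (7/27)·k_3 from 7/12*x_1 + 3*x_2**3 + 2*x_2**2 - 3/2*x_2 → 3*x_2**3 + 15/4*x_2**2 - 5/8*x_2
  leading term x_2**3: no divisor's leading term divides it; move 3*x_2**3 to the remainder.
  leading term x_2**2: no divisor's leading term divides it; move 15/4*x_2**2 to the remainder.
  leading term x_2: no divisor's leading term divides it; move -5/8*x_2 to the remainder.
  remainder 3*x_2**3 + 15/4*x_2**2 - 5/8*x_2 ≠ 0; add k_4 = 3*x_2**3 + 15/4*x_2**2 - 5/8*x_2 to the basis.

The other S-polynomials (S(h_2,k_3), S(h_1,k_4), S(h_2,k_4), S(k_3,k_4)) all reduce to 0 modulo the current basis, so we have a Gröbner basis.
Inter-reduce: drop elements whose leading term is divisible by another's, tail-reduce, and make monic.
Reduced Gröbner basis: {x_1 - 3*x_2**2 - 3/2*x_2, x_2**3 + 5/4*x_2**2 - 5/24*x_2}.

These coincide, so the ideals are equal.
The same test decides containment: I ⊆ J iff every generator of I reduces to 0 modulo a Gröbner basis of J.

Yes, the ideals are equal.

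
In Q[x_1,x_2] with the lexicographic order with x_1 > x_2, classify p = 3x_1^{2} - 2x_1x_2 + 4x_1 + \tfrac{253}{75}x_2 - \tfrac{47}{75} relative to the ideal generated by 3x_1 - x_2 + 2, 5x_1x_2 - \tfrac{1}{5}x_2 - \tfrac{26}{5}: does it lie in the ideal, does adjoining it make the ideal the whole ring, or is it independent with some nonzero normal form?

First compute the reduced Gröbner basis of I by Buchberger's algorithm.
f_1 = 3x_1 - x_2 + 2, LT = x_1.
f_2 = 5x_1x_2 - \tfrac{1}{5}x_2 - \tfrac{26}{5}, LT = x_1x_2.

S(f_1,f_2): lcm = x_1x_2. S = -\tfrac{1}{3}x_2^{2} + \tfrac{53}{75}x_2 + \tfrac{26}{25}.
  leading term x_2^{2}: no divisor's leading term divides it; move -\tfrac{1}{3}x_2^{2} to the remainder.
  leading term x_2: no divisor's leading term divides it; move \tfrac{53}{75}x_2 to the remainder.
  leading term 1: no divisor's leading term divides it; move \tfrac{26}{25} to the remainder.
  remainder -\tfrac{1}{3}x_2^{2} + \tfrac{53}{75}x_2 + \tfrac{26}{25} ≠ 0; add h_3 = -\tfrac{1}{3}x_2^{2} + \tfrac{53}{75}x_2 + \tfrac{26}{25} to the basis.

The other S-polynomials (S(f_1,h_3), S(f_2,h_3)) all reduce to 0 modulo the current basis, so we have a Gröbner basis.
Inter-reduce: drop elements whose leading term is divisible by another's, tail-reduce, and make monic.
Reduced Gröbner basis: {x_1 - \tfrac{1}{3}x_2 + \tfrac{2}{3}, x_2^{2} - \tfrac{53}{25}x_2 - \tfrac{78}{25}}.
Label its elements g_1 = x_1 - \tfrac{1}{3}x_2 + \tfrac{2}{3}, g_2 = x_2^{2} - \tfrac{53}{25}x_2 - \tfrac{78}{25}.

Reduce p = 3x_1^{2} - 2x_1x_2 + 4x_1 + \tfrac{253}{75}x_2 - \tfrac{47}{75} modulo G:
  leading term x_1^{2}: subtract (3x_1)·g_1 from 3x_1^{2} - 2x_1x_2 + 4x_1 + \tfrac{253}{75}x_2 - \tfrac{47}{75} → -x_1x_2 + 2x_1 + \tfrac{253}{75}x_2 - \tfrac{47}{75}
  leading term x_1x_2: subtract (-x_2)·g_1 from -x_1x_2 + 2x_1 + \tfrac{253}{75}x_2 - \tfrac{47}{75} → 2x_1 - \tfrac{1}{3}x_2^{2} + \tfrac{101}{25}x_2 - \tfrac{47}{75}
  leading term x_1: subtract (2)·g_1 from 2x_1 - \tfrac{1}{3}x_2^{2} + \tfrac{101}{25}x_2 - \tfrac{47}{75} → -\tfrac{1}{3}x_2^{2} + \tfrac{353}{75}x_2 - \tfrac{49}{25}
  leading term x_2^{2}: subtract (-\tfrac{1}{3})·g_2 from -\tfrac{1}{3}x_2^{2} + \tfrac{353}{75}x_2 - \tfrac{49}{25} → 4x_2 - 3
  leading term x_2: no divisor's leading term divides it; move 4x_2 to the remainder.
  leading term 1: no divisor's leading term divides it; move -3 to the remainder.
  normal form = 4x_2 - 3.
The normal form is nonzero, so p ∉ I. Since p minus its normal form lies in I, I + (p) = I + (r) where r = 4x_2 - 3; decide whether this ideal is the whole ring.
Run Buchberger on G together with r (pairs among the g_i already reduce to 0 since G is a Gröbner basis):
g_1 = x_1 - \tfrac{1}{3}x_2 + \tfrac{2}{3}, LT = x_1.
g_2 = x_2^{2} - \tfrac{53}{25}x_2 - \tfrac{78}{25}, LT = x_2^{2}.
r = 4x_2 - 3, LT = x_2.

S(g_2,r): lcm = x_2^{2}. S = -\tfrac{137}{100}x_2 - \tfrac{78}{25}.
  leading term x_2: subtract (-\tfrac{137}{400})·r from -\tfrac{137}{100}x_2 - \tfrac{78}{25} → -\tfrac{1659}{400}
  leading term 1: no divisor's leading term divides it; move -\tfrac{1659}{400} to the remainder.
  remainder -\tfrac{1659}{400} ≠ 0; add m_4 = -\tfrac{1659}{400} to the basis.

The other S-polynomials (S(g_1,g_2), S(g_1,r), S(g_1,m_4), S(g_2,m_4), S(r,m_4)) all reduce to 0 modulo the current basis, so we have a Gröbner basis.
Inter-reduce: drop elements whose leading term is divisible by another's, tail-reduce, and make monic.
Reduced Gröbner basis: {1}.
The reduced Gröbner basis of I + (p) is {1}: the ideal is the whole ring, so the enlarged system has no common solution — adjoining p is inconsistent.

Adjoining 3x_1^{2} - 2x_1x_2 + 4x_1 + \tfrac{253}{75}x_2 - \tfrac{47}{75} makes the ideal the whole ring: the system is inconsistent.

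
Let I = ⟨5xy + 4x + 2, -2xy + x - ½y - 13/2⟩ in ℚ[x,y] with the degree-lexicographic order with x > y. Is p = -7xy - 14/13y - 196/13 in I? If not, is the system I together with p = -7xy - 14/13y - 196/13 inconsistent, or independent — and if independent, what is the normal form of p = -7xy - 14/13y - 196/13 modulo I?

First compute the reduced Gröbner basis of I by Buchberger's algorithm.
f_1 = 5xy + 4x + 2, LT = xy.
f_2 = -2xy + x - ½y - 13/2, LT = xy.

S(f_1,f_2): lcm = xy. S = 13/10x - ¼y - 57/20.
  reduce S modulo (f_1, f_2):
  remainder 13/10x - ¼y - 57/20 ≠ 0; add h_3 = 13/10x - ¼y - 57/20 to the basis.

S(f_1,h_3): lcm = xy. S = 5/26y² + ⅘x + 57/26y + ⅖.
  reduce S modulo (f_1, f_2, h_3):
  remainder 5/26y² + 61/26y + 28/13 ≠ 0; add h_4 = 5/26y² + 61/26y + 28/13 to the basis.

The other S-polynomials (S(f_2,h_3), S(f_1,h_4), S(f_2,h_4), S(h_3,h_4)) all reduce to 0 modulo the current basis, so we have a Gröbner basis.
Inter-reduce: drop elements whose leading term is divisible by another's, tail-reduce, and make monic.
Reduced Gröbner basis: {y² + 61/5y + 56/5, x - 5/26y - 57/26}.
Label its elements g_1 = y² + 61/5y + 56/5, g_2 = x - 5/26y - 57/26.

Reduce p = -7xy - 14/13y - 196/13 modulo G:
  leading term xy: subtract (-7y)·g_2 from -7xy - 14/13y - 196/13 → -35/26y² - 427/26y - 196/13
  leading term y²: subtract (-35/26)·g_1 from -35/26y² - 427/26y - 196/13 → 0
  normal form = 0.
Since the normal form is 0, p ∈ I.

-7xy - 14/13y - 196/13 lies in I (it reduces to 0).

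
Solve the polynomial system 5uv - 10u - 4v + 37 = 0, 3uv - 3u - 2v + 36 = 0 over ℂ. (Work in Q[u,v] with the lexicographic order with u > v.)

Compute a lex Gröbner basis by Buchberger's algorithm.
f_1 = 5uv - 10u - 4v + 37, LT = uv.
f_2 = 3uv - 3u - 2v + 36, LT = uv.

S(f_1,f_2): lcm = uv. S = -u - 2/15v - 23/5.
  leading term u: no divisor's leading term divides it; move -u to the remainder.
  leading term v: no divisor's leading term divides it; move -2/15v to the remainder.
  leading term 1: no divisor's leading term divides it; move -23/5 to the remainder.
  remainder -u - 2/15v - 23/5 ≠ 0; add h_3 = -u - 2/15v - 23/5 to the basis.

S(f_1,h_3): lcm = uv. S = -2u - 2/15v^2 - 27/5v + 37/5.
  leading term u: subtract (2)·h_3 from -2u - 2/15v^2 - 27/5v + 37/5 → -2/15v^2 - 77/15v + 83/5
  leading term v^2: no divisor's leading term divides it; move -2/15v^2 to the remainder.
  leading term v: no divisor's leading term divides it; move -77/15v to the remainder.
  leading term 1: no divisor's leading term divides it; move 83/5 to the remainder.
  remainder -2/15v^2 - 77/15v + 83/5 ≠ 0; add h_4 = -2/15v^2 - 77/15v + 83/5 to the basis.

The other S-polynomials (S(f_2,h_3), S(f_1,h_4), S(f_2,h_4), S(h_3,h_4)) all reduce to 0 modulo the current basis, so we have a Gröbner basis.
Inter-reduce: drop elements whose leading term is divisible by another's, tail-reduce, and make monic.
Reduced Gröbner basis: {u + 2/15v + 23/5, v^2 + 77/2v - 249/2}.

Elimination: the polynomial v^2 + 77/2v - 249/2 lies in the elimination ideal for v, so v ∈ {-83/2, 3}. For each such v, the remaining basis elements (now univariate) give the rest of the solution.
  v = -83/2: the earlier basis element becomes u - 14/15 = 0, giving u = 14/15 — point (14/15, -83/2).
  v = 3: the earlier basis element becomes u + 5 = 0, giving u = -5 — point (-5, 3).

{(14/15, -83/2), (-5, 3)}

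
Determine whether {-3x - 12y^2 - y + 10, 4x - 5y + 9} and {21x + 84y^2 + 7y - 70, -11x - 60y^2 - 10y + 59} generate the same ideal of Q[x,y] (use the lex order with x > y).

Yes, the ideals are equal.

For a fixed monomial order, each ideal has a unique reduced Gröbner basis; comparing bases decides equality.
Buchberger on the first generating set:
f_1 = -3x - 12y^2 - y + 10, LT = x.
f_2 = 4x - 5y + 9, LT = x.

S(f_1,f_2): lcm = x. S = 4y^2 + 19/12y - 67/12.
  leading term y^2: no divisor's leading term divides it; move 4y^2 to the remainder.
  leading term y: no divisor's leading term divides it; move 19/12y to the remainder.
  leading term 1: no divisor's leading term divides it; move -67/12 to the remainder.
  remainder 4y^2 + 19/12y - 67/12 ≠ 0; add g_3 = 4y^2 + 19/12y - 67/12 to the basis.

The other S-polynomials (S(f_1,g_3), S(f_2,g_3)) all reduce to 0 modulo the current basis, so we have a Gröbner basis.
Inter-reduce: drop elements whose leading term is divisible by another's, tail-reduce, and make monic.
Reduced Gröbner basis: {x - 5/4y + 9/4, y^2 + 19/48y - 67/48}.

Buchberger on the second generating set:
h_1 = 21x + 84y^2 + 7y - 70, LT = x.
h_2 = -11x - 60y^2 - 10y + 59, LT = x.

S(h_1,h_2): lcm = x. S = -16/11y^2 - 19/33y + 67/33.
  leading term y^2: no divisor's leading term divides it; move -16/11y^2 to the remainder.
  leading term y: no divisor's leading term divides it; move -19/33y to the remainder.
  leading term 1: no divisor's leading term divides it; move 67/33 to the remainder.
  remainder -16/11y^2 - 19/33y + 67/33 ≠ 0; add k_3 = -16/11y^2 - 19/33y + 67/33 to the basis.

The other S-polynomials (S(h_1,k_3), S(h_2,k_3)) all reduce to 0 modulo the current basis, so we have a Gröbner basis.
Inter-reduce: drop elements whose leading term is divisible by another's, tail-reduce, and make monic.
Reduced Gröbner basis: {x - 5/4y + 9/4, y^2 + 19/48y - 67/48}.

The two bases agree; hence the ideals are identical.
The choice of monomial ordering does not affect the verdict — as long as both bases are computed under the same ordering, their equality decides ideal equality.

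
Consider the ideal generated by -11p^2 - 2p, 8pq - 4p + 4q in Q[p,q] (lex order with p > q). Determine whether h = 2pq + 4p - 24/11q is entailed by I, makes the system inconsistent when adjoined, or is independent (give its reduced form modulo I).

First compute the reduced Gröbner basis of I by Buchberger's algorithm.
f_1 = -11p^2 - 2p, LT = p^2.
f_2 = 8pq - 4p + 4q, LT = pq.

S(f_1,f_2): lcm = p^2q. S = 1/2p^2 - 7/22pq.
  reduce S modulo (f_1, f_2):
  remainder -1/4p + 7/44q ≠ 0; add k_3 = -1/4p + 7/44q to the basis.

S(f_2,k_3): lcm = pq. S = -1/2p + 7/11q^2 + 1/2q.
  reduce S modulo (f_1, f_2, k_3):
  remainder 7/11q^2 + 2/11q ≠ 0; add k_4 = 7/11q^2 + 2/11q to the basis.

The other S-polynomials (S(f_1,k_3), S(f_1,k_4), S(f_2,k_4), S(k_3,k_4)) all reduce to 0 modulo the current basis, so we have a Gröbner basis.
Inter-reduce: drop elements whose leading term is divisible by another's, tail-reduce, and make monic.
Reduced Gröbner basis: {p - 7/11q, q^2 + 2/7q}.
Label its elements g_1 = p - 7/11q, g_2 = q^2 + 2/7q.

Reduce h = 2pq + 4p - 24/11q modulo G:
  leading term pq: subtract (2q)·g_1 from 2pq + 4p - 24/11q → 4p + 14/11q^2 - 24/11q
  leading term p: subtract (4)·g_1 from 4p + 14/11q^2 - 24/11q → 14/11q^2 + 4/11q
  leading term q^2: subtract (14/11)·g_2 from 14/11q^2 + 4/11q → 0
  normal form = 0.
Since the normal form is 0, h ∈ I.

Ideal membership is decidable via reduction modulo a Gröbner basis.

2pq + 4p - 24/11q lies in I (it reduces to 0).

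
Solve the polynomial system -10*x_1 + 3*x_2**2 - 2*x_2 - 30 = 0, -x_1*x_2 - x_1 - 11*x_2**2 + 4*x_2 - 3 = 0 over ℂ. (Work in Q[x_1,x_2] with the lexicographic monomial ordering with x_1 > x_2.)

Compute a lex Gröbner basis by Buchberger's algorithm.
f_1 = -10*x_1 + 3*x_2**2 - 2*x_2 - 30, LT = x_1.
f_2 = -x_1*x_2 - x_1 - 11*x_2**2 + 4*x_2 - 3, LT = x_1*x_2.

S(f_1,f_2): lcm = x_1*x_2. S = -x_1 - 3/10*x_2**3 - 54/5*x_2**2 + 7*x_2 - 3.
  leading term x_1: subtract (1/10)·f_1 from -x_1 - 3/10*x_2**3 - 54/5*x_2**2 + 7*x_2 - 3 → -3/10*x_2**3 - 111/10*x_2**2 + 36/5*x_2
  leading term x_2**3: no divisor's leading term divides it; move -3/10*x_2**3 to the remainder.
  leading term x_2**2: no divisor's leading term divides it; move -111/10*x_2**2 to the remainder.
  leading term x_2: no divisor's leading term divides it; move 36/5*x_2 to the remainder.
  remainder -3/10*x_2**3 - 111/10*x_2**2 + 36/5*x_2 ≠ 0; add h_3 = -3/10*x_2**3 - 111/10*x_2**2 + 36/5*x_2 to the basis.

The other S-polynomials (S(f_1,h_3), S(f_2,h_3)) all reduce to 0 modulo the current basis, so we have a Gröbner basis.
Inter-reduce: drop elements whose leading term is divisible by another's, tail-reduce, and make monic.
Reduced Gröbner basis: {x_1 - 3/10*x_2**2 + 1/5*x_2 + 3, x_2**3 + 37*x_2**2 - 24*x_2}.

Elimination: the polynomial x_2**3 + 37*x_2**2 - 24*x_2 lies in the elimination ideal for x_2, so x_2 ∈ {0, -37/2 + sqrt(1465)/2, -sqrt(1465)/2 - 37/2}. For each such x_2, the remaining basis elements (now univariate) give the rest of the solution.
  x_2 = 0: the earlier basis element becomes x_1 + 3 = 0, giving x_1 = -3 — point (-3, 0).
  x_2 = -37/2 + sqrt(1465)/2: the earlier basis element becomes x_1 - 853/4 + 113*sqrt(1465)/20 = 0, giving x_1 = 853/4 - 113*sqrt(1465)/20 — point (853/4 - 113*sqrt(1465)/20, -37/2 + sqrt(1465)/2).
  x_2 = -sqrt(1465)/2 - 37/2: the earlier basis element becomes x_1 - 113*sqrt(1465)/20 - 853/4 = 0, giving x_1 = 853/4 + 113*sqrt(1465)/20 — point (853/4 + 113*sqrt(1465)/20, -sqrt(1465)/2 - 37/2).
Substituting each solution back into the original system confirms all equations vanish.

{(-3, 0), (853/4 - 113*sqrt(1465)/20, -37/2 + sqrt(1465)/2), (853/4 + 113*sqrt(1465)/20, -sqrt(1465)/2 - 37/2)}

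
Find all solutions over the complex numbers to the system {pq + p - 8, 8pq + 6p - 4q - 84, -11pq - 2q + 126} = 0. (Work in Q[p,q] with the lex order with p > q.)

Compute a lex Gröbner basis by Buchberger's algorithm.
f_1 = pq + p - 8, LT = pq.
f_2 = 8pq + 6p - 4q - 84, LT = pq.
f_3 = -11pq - 2q + 126, LT = pq.

S(f_1,f_2): lcm = pq. S = 1/4p + 1/2q + 5/2.
  reduce S modulo (f_1, f_2, f_3):
  remainder 1/4p + 1/2q + 5/2 ≠ 0; add h_4 = 1/4p + 1/2q + 5/2 to the basis.

S(f_1,f_3): lcm = pq. S = p - 2/11q + 38/11.
  reduce S modulo (f_1, f_2, f_3, h_4):
  remainder -24/11q - 72/11 ≠ 0; add h_5 = -24/11q - 72/11 to the basis.

The other S-polynomials (S(f_2,f_3), S(f_1,h_4), S(f_2,h_4), S(f_3,h_4), S(f_1,h_5), S(f_2,h_5), S(f_3,h_5), S(h_4,h_5)) all reduce to 0 modulo the current basis, so we have a Gröbner basis.
Inter-reduce: drop elements whose leading term is divisible by another's, tail-reduce, and make monic.
Reduced Gröbner basis: {p + 4, q + 3}.

A lex Gröbner basis eliminates variables successively. Here q + 3 depends only on q, with roots {-3}; lifting each root through the earlier basis elements recovers the full solutions.
  q = -3: the earlier basis element becomes p + 4 = 0, giving p = -4 — point (-4, -3).

{(-4, -3)}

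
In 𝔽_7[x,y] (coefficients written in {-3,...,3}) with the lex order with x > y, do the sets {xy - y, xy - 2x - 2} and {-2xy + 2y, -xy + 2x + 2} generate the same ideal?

Equality of ideals is decidable: compute both reduced Gröbner bases (unique for the ordering) and check whether they agree.
Buchberger on the first generating set:
f_1 = xy - y, LT = xy.
f_2 = xy - 2x - 2, LT = xy.

S(f_1,f_2): lcm = xy. S = 2x - y + 2.
  leading term x: no divisor's leading term divides it; move 2x to the remainder.
  leading term y: no divisor's leading term divides it; move -y to the remainder.
  leading term 1: no divisor's leading term divides it; move 2 to the remainder.
  remainder 2x - y + 2 ≠ 0; add g_3 = 2x - y + 2 to the basis.

S(f_1,g_3): lcm = xy. S = -3y² - 2y.
  leading term y²: no divisor's leading term divides it; move -3y² to the remainder.
  leading term y: no divisor's leading term divides it; move -2y to the remainder.
  remainder -3y² - 2y ≠ 0; add g_4 = -3y² - 2y to the basis.

S(f_2,g_3): lcm = xy. S = -2x - 3y² - y - 2.
  leading term x: subtract (-1)·g_3 from -2x - 3y² - y - 2 → -3y² - 2y
  leading term y²: subtract (1)·g_4 from -3y² - 2y → 0
  remainder 0.

S(f_1,g_4): lcm = xy². S = -3xy - y².
  leading term xy: subtract (-3)·f_1 from -3xy - y² → -y² - 3y
  leading term y²: subtract (-2)·g_4 from -y² - 3y → 0
  remainder 0.

S(f_2,g_4): lcm = xy². S = 2xy - 2y.
  leading term xy: subtract (2)·f_1 from 2xy - 2y → 0
  remainder 0.

S(g_3,g_4): leading monomials are coprime, so the S-polynomial reduces to 0 (Buchberger's first criterion).
Every S-polynomial of the final basis reduces to 0, so we have a Gröbner basis.
Inter-reduce: drop elements whose leading term is divisible by another's, tail-reduce, and make monic.
Reduced Gröbner basis: {x + 3y + 1, y² + 3y}.

Buchberger on the second generating set:
h_1 = -2xy + 2y, LT = xy.
h_2 = -xy + 2x + 2, LT = xy.

S(h_1,h_2): lcm = xy. S = 2x - y + 2.
  leading term x: no divisor's leading term divides it; move 2x to the remainder.
  leading term y: no divisor's leading term divides it; move -y to the remainder.
  leading term 1: no divisor's leading term divides it; move 2 to the remainder.
  remainder 2x - y + 2 ≠ 0; add k_3 = 2x - y + 2 to the basis.

S(h_1,k_3): lcm = xy. S = -3y² - 2y.
  leading term y²: no divisor's leading term divides it; move -3y² to the remainder.
  leading term y: no divisor's leading term divides it; move -2y to the remainder.
  remainder -3y² - 2y ≠ 0; add k_4 = -3y² - 2y to the basis.

S(h_2,k_3): lcm = xy. S = -2x - 3y² - y - 2.
  leading term x: subtract (-1)·k_3 from -2x - 3y² - y - 2 → -3y² - 2y
  leading term y²: subtract (1)·k_4 from -3y² - 2y → 0
  remainder 0.

S(h_1,k_4): lcm = xy². S = -3xy - y².
  leading term xy: subtract (-2)·h_1 from -3xy - y² → -y² - 3y
  leading term y²: subtract (-2)·k_4 from -y² - 3y → 0
  remainder 0.

S(h_2,k_4): lcm = xy². S = 2xy - 2y.
  leading term xy: subtract (-1)·h_1 from 2xy - 2y → 0
  remainder 0.

S(k_3,k_4): leading monomials are coprime, so the S-polynomial reduces to 0 (Buchberger's first criterion).
Every S-polynomial of the final basis reduces to 0, so we have a Gröbner basis.
Inter-reduce: drop elements whose leading term is divisible by another's, tail-reduce, and make monic.
Reduced Gröbner basis: {x + 3y + 1, y² + 3y}.

These coincide, so the ideals are equal.
The same test decides containment: I ⊆ J iff every generator of I reduces to 0 modulo a Gröbner basis of J.

Yes, the ideals are equal.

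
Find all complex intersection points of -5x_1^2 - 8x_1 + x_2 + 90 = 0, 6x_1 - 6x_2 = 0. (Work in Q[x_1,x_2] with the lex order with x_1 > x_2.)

{(-5, -5), (18/5, 18/5)}

Compute a lex Gröbner basis by Buchberger's algorithm.
f_1 = -5x_1^2 - 8x_1 + x_2 + 90, LT = x_1^2.
f_2 = 6x_1 - 6x_2, LT = x_1.

S(f_1,f_2): lcm = x_1^2. S = x_1x_2 + 8/5x_1 - 1/5x_2 - 18.
  reduce S modulo (f_1, f_2):
  remainder x_2^2 + 7/5x_2 - 18 ≠ 0; add h_3 = x_2^2 + 7/5x_2 - 18 to the basis.

The other S-polynomials (S(f_1,h_3), S(f_2,h_3)) all reduce to 0 modulo the current basis, so we have a Gröbner basis.
Inter-reduce: drop elements whose leading term is divisible by another's, tail-reduce, and make monic.
Reduced Gröbner basis: {x_1 - x_2, x_2^2 + 7/5x_2 - 18}.

Elimination: the polynomial x_2^2 + 7/5x_2 - 18 lies in the elimination ideal for x_2, so x_2 ∈ {-5, 18/5}. For each such x_2, the remaining basis elements (now univariate) give the rest of the solution.
  x_2 = -5: the earlier basis element becomes x_1 + 5 = 0, giving x_1 = -5 — point (-5, -5).
  x_2 = 18/5: the earlier basis element becomes x_1 - 18/5 = 0, giving x_1 = 18/5 — point (18/5, 18/5).
A lex Gröbner basis triangularizes the system, enabling back-substitution.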